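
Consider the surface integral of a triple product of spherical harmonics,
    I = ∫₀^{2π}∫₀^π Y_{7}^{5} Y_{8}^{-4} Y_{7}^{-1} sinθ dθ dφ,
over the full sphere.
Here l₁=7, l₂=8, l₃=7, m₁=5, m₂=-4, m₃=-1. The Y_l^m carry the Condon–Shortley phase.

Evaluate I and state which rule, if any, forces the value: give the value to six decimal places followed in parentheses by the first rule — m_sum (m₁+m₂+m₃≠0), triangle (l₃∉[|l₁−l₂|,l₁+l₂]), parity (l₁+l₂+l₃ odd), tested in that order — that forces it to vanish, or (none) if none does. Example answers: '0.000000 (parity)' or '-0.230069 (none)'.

0.119026 (none)

Rules hold: Σm=0, L=22 even, 1≤7≤15.
N = 15·17·15 = 3825
Δ = 8!·6!·8!/23! = 1/22086194130
Racah Σ t=1..7: t=1:−1/18289152000 t=2:+1/248832000 t=3:−1/24883200 t=4:+1/11943936 t=5:−1/24883200 t=6:+1/248832000 t=7:−1/18289152000 = 11/975421440
⇒ 3j(7 8 7; 0 0 0)² = 1750/289731, sgn -1
Racah Σ t=0..2: t=0:+1/1114767360 t=1:−1/435456000 t=2:+1/1492992000 = -61/83607552000
⇒ 3j(7 8 7; 5 -4 -1)² = 3721/482885, sgn -1
4πI² = N·(3j₀)²·(3jₘ)² = 97676250/548653937
I = +1·√(0.178029/4π) = 0.11902558
No selection rule forces the value: the integral is nonzero (none).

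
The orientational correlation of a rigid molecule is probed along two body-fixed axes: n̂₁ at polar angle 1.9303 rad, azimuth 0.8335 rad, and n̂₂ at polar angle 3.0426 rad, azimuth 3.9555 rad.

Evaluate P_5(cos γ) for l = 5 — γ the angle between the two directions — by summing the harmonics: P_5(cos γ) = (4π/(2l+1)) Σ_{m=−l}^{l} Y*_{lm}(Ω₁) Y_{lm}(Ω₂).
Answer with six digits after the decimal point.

0.342360

Term-by-term m-sum for l=5 (normalisation 4π/11 = 1.142397):
  m=-5: Y*=-0.172897-0.285264i  Y=+0.000003-0.000004i  product -0.000001-0.000000i
  m=-4: Y*=+0.389132+0.075810i  Y=+0.000138-0.000016i  product +0.000055+0.000004i
  m=-3: Y*=-0.025909+0.019334i  Y=+0.002021+0.001702i  product -0.000085-0.000005i
  m=-2: Y*=-0.031550+0.326934i  Y=+0.001850+0.032410i  product -0.010654-0.000418i
  m=-1: Y*=-0.082856-0.091237i  Y=-0.167983+0.177845i  product +0.030144+0.000591i
  m=+0: Y*=-0.300402-0.000000i  Y=-0.868065+0.000000i  product +0.260769+0.000000i
  m=+1: Y*=+0.082856-0.091237i  Y=+0.167983+0.177845i  product +0.030144-0.000591i
  m=+2: Y*=-0.031550-0.326934i  Y=+0.001850-0.032410i  product -0.010654+0.000418i
  m=+3: Y*=+0.025909+0.019334i  Y=-0.002021+0.001702i  product -0.000085+0.000005i
  m=+4: Y*=+0.389132-0.075810i  Y=+0.000138+0.000016i  product +0.000055-0.000004i
  m=+5: Y*=+0.172897-0.285264i  Y=-0.000003-0.000004i  product -0.000001+0.000000i
Total Σ_m = +0.299685-0.000000i. Multiply by 1.142397: +0.342360-0.000000i. P_5(cos γ) = 0.342360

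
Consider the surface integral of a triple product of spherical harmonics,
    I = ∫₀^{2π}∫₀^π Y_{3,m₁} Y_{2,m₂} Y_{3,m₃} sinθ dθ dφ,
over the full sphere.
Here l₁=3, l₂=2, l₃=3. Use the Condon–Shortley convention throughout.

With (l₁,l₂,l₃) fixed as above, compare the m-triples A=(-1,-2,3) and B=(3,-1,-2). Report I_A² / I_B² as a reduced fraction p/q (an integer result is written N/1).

Shared (l₁,l₂,l₃)=(3,2,3): N and (l;000)² cancel in I_A²/I_B².
A: Δ = 2!·4!·2!/9! = 1/3780; Racah Σ t=0..0: t=0:+1/96 = 1/96; ⇒ 3j(3 2 3; -1 -2 3)² = 1/42, sgn +1
B: Δ = 2!·4!·2!/9! = 1/3780; Racah Σ t=0..0: t=0:+1/48 = 1/48; ⇒ 3j(3 2 3; 3 -1 -2)² = 5/84, sgn -1
I_A²/I_B² = (1/42)/(5/84) = 2/5

2/5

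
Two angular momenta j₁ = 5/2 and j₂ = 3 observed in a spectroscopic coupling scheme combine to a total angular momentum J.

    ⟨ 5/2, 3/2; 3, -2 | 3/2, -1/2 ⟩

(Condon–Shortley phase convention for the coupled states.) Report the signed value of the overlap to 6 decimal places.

√[4·4!1!2!/8! · 4!1!1!5!1!2!] = √(192/7)
  +(−1)^0/∏(0,4,1,1,0,1)! = 1/24  (running 1/24)
  +(−1)^1/∏(1,3,0,0,1,2)! = -1/12  (running -1/24)
⟨..|..⟩ = √(192/7)·(-1/24) = -0.218218

−√(1/21) = -0.218218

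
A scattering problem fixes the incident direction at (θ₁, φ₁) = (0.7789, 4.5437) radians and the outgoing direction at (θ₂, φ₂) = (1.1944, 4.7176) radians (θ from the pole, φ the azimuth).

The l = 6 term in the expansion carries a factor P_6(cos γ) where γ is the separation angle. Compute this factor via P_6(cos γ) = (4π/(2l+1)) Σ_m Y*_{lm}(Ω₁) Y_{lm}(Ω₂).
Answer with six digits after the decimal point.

-0.211676

Expand P_6 via completeness: Σ_{m} conj(Y_{6,m}) at Ω₁ times Y_{6,m} at Ω₂ —
  term(m=-6) = 0.00913 - 0.01568j   from Y*(Ω₁)=-0.03078 + 0.04923j, Y(Ω₂)=-0.31239 + 0.00977j
  term(m=-5) = 0.05626 - 0.06662j   from Y*(Ω₁)=-0.15220 - 0.13548j, Y(Ω₂)=0.01115 + 0.42777j
  term(m=-4) = 0.03957 - 0.03303j   from Y*(Ω₁)=0.31018 - 0.24815j, Y(Ω₂)=0.12973 - 0.00270j
  term(m=-3) = -0.10446 + 0.06005j   from Y*(Ω₁)=0.20033 + 0.36148j, Y(Ω₂)=0.00456 + 0.29150j
  term(m=-2) = -0.01232 + 0.00447j   from Y*(Ω₁)=-0.05291 + 0.01856j, Y(Ω₂)=0.23367 - 0.00244j
  term(m=-1) = -0.07653 + 0.01344j   from Y*(Ω₁)=0.05979 + 0.35109j, Y(Ω₂)=0.00114 + 0.21816j
  term(m=+0) = -0.04229 + 0.00000j   from Y*(Ω₁)=-0.16607 + 0.00000j, Y(Ω₂)=0.25466 + 0.00000j
  term(m=+1) = -0.07653 - 0.01344j   from Y*(Ω₁)=-0.05979 + 0.35109j, Y(Ω₂)=-0.00114 + 0.21816j
  term(m=+2) = -0.01232 - 0.00447j   from Y*(Ω₁)=-0.05291 - 0.01856j, Y(Ω₂)=0.23367 + 0.00244j
  term(m=+3) = -0.10446 - 0.06005j   from Y*(Ω₁)=-0.20033 + 0.36148j, Y(Ω₂)=-0.00456 + 0.29150j
  term(m=+4) = 0.03957 + 0.03303j   from Y*(Ω₁)=0.31018 + 0.24815j, Y(Ω₂)=0.12973 + 0.00270j
  term(m=+5) = 0.05626 + 0.06662j   from Y*(Ω₁)=0.15220 - 0.13548j, Y(Ω₂)=-0.01115 + 0.42777j
  term(m=+6) = 0.00913 + 0.01568j   from Y*(Ω₁)=-0.03078 - 0.04923j, Y(Ω₂)=-0.31239 - 0.00977j
Σ over m = -0.21898 + 0.00000j; ×(4π/13) → -0.21168 + 0.00000j. Real part: -0.211676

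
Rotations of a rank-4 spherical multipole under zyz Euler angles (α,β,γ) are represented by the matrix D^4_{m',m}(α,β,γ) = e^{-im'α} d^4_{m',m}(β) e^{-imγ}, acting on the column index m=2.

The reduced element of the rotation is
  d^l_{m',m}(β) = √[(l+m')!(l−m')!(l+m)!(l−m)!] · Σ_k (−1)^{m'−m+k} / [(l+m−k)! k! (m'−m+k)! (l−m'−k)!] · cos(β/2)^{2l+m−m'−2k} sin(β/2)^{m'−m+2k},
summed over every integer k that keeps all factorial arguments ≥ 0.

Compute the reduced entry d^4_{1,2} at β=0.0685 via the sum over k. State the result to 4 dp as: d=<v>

d^4_{1,2}(β=0.0685) via the finite sum:
With c≡cos(β/2)=0.999414 and s≡sin(β/2)=0.034243, N=[120·6·720·2]^{1/2}=1018.233765
Admissible k: 1..3 (factorial args all ≥0)
  k=1: (−1)^0·1018.2338/(240)·0.9994^7·0.0342^1 = +0.144687
  k=2: (−1)^1·1018.2338/(48)·0.9994^5·0.0342^3 = -0.000849
  k=3: (−1)^2·1018.2338/(72)·0.9994^3·0.0342^5 = +0.000001
d^4_{1,2}(0.0685) = +0.144687 -0.000849 +0.000001 = +0.143838

d=0.1438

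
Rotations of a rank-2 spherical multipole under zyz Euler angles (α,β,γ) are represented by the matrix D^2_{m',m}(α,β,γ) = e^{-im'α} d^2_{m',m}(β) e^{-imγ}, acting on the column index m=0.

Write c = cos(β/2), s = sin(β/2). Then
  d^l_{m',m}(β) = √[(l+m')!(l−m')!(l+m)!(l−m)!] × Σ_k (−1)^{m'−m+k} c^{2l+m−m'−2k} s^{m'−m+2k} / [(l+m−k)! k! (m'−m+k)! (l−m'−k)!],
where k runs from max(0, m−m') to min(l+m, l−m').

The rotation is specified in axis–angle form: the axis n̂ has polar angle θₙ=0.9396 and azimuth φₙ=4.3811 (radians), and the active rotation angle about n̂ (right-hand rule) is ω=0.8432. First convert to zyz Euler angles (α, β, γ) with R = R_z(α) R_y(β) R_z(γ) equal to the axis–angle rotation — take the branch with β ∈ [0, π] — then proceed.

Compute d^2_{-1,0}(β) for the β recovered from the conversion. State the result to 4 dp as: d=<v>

Axis–angle → zyz. n̂ = (sinθₙcosφₙ, sinθₙsinφₙ, cosθₙ) = (-0.262591, -0.763423, +0.590111), ω = 0.8432.
R = I cosω + sinω [n̂]ₓ + (1−cosω) n̂n̂ᵀ gives
  R = [+0.688171, -0.373539, -0.622004; +0.507822, +0.860275, +0.045212; +0.518206, -0.346981, +0.781707]
β = atan2(√(R₁₃²+R₂₃²), R₃₃) = 0.673398; α = atan2(R₂₃, R₁₃) mod 2π = 3.069032; γ = atan2(R₃₂, −R₃₁) mod 2π = 3.731610
d^2_{-1,0}(β=0.6734) via the finite sum:
Half-angle: c=0.943850, s=0.330373. N=√(1·6·2·2)=4.898979
The bounds max(0,m−m')=1 and min(l+m,l−m')=2 give 2 terms
  k=1: (−1)^0·4.8990/(2)·0.9439^3·0.3304^1 = +0.680440
  k=2: (−1)^1·4.8990/(2)·0.9439^1·0.3304^3 = -0.083367
d^2_{-1,0}(0.6734) = +0.680440 -0.083367 = +0.597073

d=0.5971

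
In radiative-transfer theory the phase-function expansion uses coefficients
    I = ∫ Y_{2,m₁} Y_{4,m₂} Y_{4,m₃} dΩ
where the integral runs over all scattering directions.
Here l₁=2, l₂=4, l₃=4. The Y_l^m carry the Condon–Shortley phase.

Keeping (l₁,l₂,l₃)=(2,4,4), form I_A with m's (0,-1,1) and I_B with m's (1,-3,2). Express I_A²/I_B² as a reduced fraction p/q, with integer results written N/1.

289/525

l's match ⇒ only the (l;m) 3-j factors differ between A and B.
A: triangle coeff Δ(2,4,4) = 1/13860; Σ_t [0,2]: t=0:+1/144 t=1:−1/48 t=2:+1/480 = -17/1440; (3j)²=289/13860 [(2 4 4; 0 -1 1)], sign=+1
B: triangle coeff Δ(2,4,4) = 1/13860; Σ_t [0,1]: t=0:+1/240 t=1:−1/1440 = 1/288; (3j)²=5/132 [(2 4 4; 1 -3 2)], sign=+1
I_A²/I_B² = (289/13860)/(5/132) = 289/525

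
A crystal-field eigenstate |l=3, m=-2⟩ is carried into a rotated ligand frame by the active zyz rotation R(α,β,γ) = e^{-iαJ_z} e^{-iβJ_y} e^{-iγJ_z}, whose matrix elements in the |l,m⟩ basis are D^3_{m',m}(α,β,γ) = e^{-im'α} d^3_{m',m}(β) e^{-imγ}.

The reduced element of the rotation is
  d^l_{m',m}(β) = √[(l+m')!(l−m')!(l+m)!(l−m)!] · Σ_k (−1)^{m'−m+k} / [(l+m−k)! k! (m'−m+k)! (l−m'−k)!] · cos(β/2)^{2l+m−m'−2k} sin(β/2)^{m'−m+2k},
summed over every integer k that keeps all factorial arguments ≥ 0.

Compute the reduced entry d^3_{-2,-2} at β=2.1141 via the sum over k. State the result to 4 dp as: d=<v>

d^3_{-2,-2}(β=2.1141) via the finite sum:
c=cos(2.114100/2)=0.491443, s=sin(2.114100/2)=0.870910; N=√[1·120·1·120]=120.000000
k∈{0,1} keeps every argument non-negative
  k=0: (−1)^0·120.0000/(120)·0.4914^6·0.8709^0 = +0.014088
  k=1: (−1)^1·120.0000/(24)·0.4914^4·0.8709^2 = -0.221213
d^3_{-2,-2}(2.1141) = +0.014088 -0.221213 = -0.207125

d=-0.2071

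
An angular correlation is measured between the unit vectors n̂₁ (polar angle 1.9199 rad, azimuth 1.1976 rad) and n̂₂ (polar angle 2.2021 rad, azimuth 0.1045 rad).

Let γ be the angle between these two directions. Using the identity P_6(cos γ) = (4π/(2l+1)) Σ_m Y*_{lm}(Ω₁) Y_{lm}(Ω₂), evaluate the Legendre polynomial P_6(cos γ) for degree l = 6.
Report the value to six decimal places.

Addition theorem: P_6(cos γ) = (4π/13) Σ_m Y*_{lm}(Ω₁) Y_{lm}(Ω₂), m = −6…6:
  term(m=-6) = +0.042788+0.012092i   from Y*(Ω₁)=+0.206108+0.261021i, Y(Ω₂)=+0.108261-0.078438i
  term(m=-5) = +0.097115-0.103597i   from Y*(Ω₁)=-0.401243+0.122005i, Y(Ω₂)=-0.293414+0.168973i
  term(m=-4) = -0.011423-0.032295i   from Y*(Ω₁)=+0.006222-0.079600i, Y(Ω₂)=+0.392098-0.174161i
  term(m=-3) = +0.052762+0.007312i   from Y*(Ω₁)=-0.284993-0.138092i, Y(Ω₂)=-0.160002+0.051871i
  term(m=-2) = -0.029186+0.041281i   from Y*(Ω₁)=+0.138140-0.127763i, Y(Ω₂)=-0.262836+0.055747i
  term(m=-1) = -0.033547-0.064802i   from Y*(Ω₁)=-0.093743-0.239417i, Y(Ω₂)=+0.282258-0.029604i
  term(m=+0) = +0.042114+0.000000i   from Y*(Ω₁)=+0.212513-0.000000i, Y(Ω₂)=+0.198173+0.000000i
  term(m=+1) = -0.033547+0.064802i   from Y*(Ω₁)=+0.093743-0.239417i, Y(Ω₂)=-0.282258-0.029604i
  term(m=+2) = -0.029186-0.041281i   from Y*(Ω₁)=+0.138140+0.127763i, Y(Ω₂)=-0.262836-0.055747i
  term(m=+3) = +0.052762-0.007312i   from Y*(Ω₁)=+0.284993-0.138092i, Y(Ω₂)=+0.160002+0.051871i
  term(m=+4) = -0.011423+0.032295i   from Y*(Ω₁)=+0.006222+0.079600i, Y(Ω₂)=+0.392098+0.174161i
  term(m=+5) = +0.097115+0.103597i   from Y*(Ω₁)=+0.401243+0.122005i, Y(Ω₂)=+0.293414+0.168973i
  term(m=+6) = +0.042788-0.012092i   from Y*(Ω₁)=+0.206108-0.261021i, Y(Ω₂)=+0.108261+0.078438i
Accumulated sum +0.279130+0.000000i; after 4π/(2l+1) scaling, +0.269820+0.000000i ⇒ P_6 = 0.269820

0.269820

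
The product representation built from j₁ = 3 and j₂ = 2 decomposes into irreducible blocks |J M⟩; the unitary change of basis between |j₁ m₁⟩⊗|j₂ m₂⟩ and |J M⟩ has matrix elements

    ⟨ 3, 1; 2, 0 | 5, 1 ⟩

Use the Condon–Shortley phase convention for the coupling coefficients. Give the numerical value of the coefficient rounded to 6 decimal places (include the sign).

√[11·0!6!4!/11! · 4!2!2!2!6!4!] = √(110592/7)
  +(−1)^0/∏(0,0,2,2,4,2)! = 1/192  (running 1/192)
⟨..|..⟩ = √(110592/7)·(1/192) = +0.654654

+√(3/7) ≈ +0.654654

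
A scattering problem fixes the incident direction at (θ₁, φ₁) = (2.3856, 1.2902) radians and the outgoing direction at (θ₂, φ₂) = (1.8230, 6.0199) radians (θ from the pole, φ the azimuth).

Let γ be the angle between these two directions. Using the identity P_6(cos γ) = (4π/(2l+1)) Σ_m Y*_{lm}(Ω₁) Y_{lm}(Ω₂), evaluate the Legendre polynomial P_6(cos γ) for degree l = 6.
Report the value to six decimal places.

-0.094502

Addition theorem: P_6(cos γ) = (4π/13) Σ_m Y*_{lm}(Ω₁) Y_{lm}(Ω₂), m = −6…6:
  [-6]  conj(Y_{6,-6})(Ω₁) = +0.005667+0.050031i ; Y_{6,-6}(Ω₂) = -0.003551+0.398327i ; Δ = -0.019949+0.002080i
  [-5]  conj(Y_{6,-5})(Ω₁) = -0.182395-0.030899i ; Y_{6,-5}(Ω₂) = -0.089478-0.344145i ; Δ = +0.005687+0.065535i
  [-4]  conj(Y_{6,-4})(Ω₁) = +0.165231-0.343447i ; Y_{6,-4}(Ω₂) = -0.048909-0.085887i ; Δ = -0.037579+0.002606i
  [-3]  conj(Y_{6,-3})(Ω₁) = +0.322195+0.287763i ; Y_{6,-3}(Ω₂) = +0.240544+0.242698i ; Δ = +0.007663+0.147416i
  [-2]  conj(Y_{6,-2})(Ω₁) = -0.093345+0.058678i ; Y_{6,-2}(Ω₂) = +0.001876+0.001091i ; Δ = -0.000239+0.000008i
  [-1]  conj(Y_{6,-1})(Ω₁) = +0.093011+0.322729i ; Y_{6,-1}(Ω₂) = -0.313342-0.084459i ; Δ = -0.001887-0.108980i
  [+0]  conj(Y_{6,0})(Ω₁) = -0.217531-0.000000i ; Y_{6,0}(Ω₂) = +0.023690+0.000000i ; Δ = -0.005153-0.000000i
  [+1]  conj(Y_{6,1})(Ω₁) = -0.093011+0.322729i ; Y_{6,1}(Ω₂) = +0.313342-0.084459i ; Δ = -0.001887+0.108980i
  [+2]  conj(Y_{6,2})(Ω₁) = -0.093345-0.058678i ; Y_{6,2}(Ω₂) = +0.001876-0.001091i ; Δ = -0.000239-0.000008i
  [+3]  conj(Y_{6,3})(Ω₁) = -0.322195+0.287763i ; Y_{6,3}(Ω₂) = -0.240544+0.242698i ; Δ = +0.007663-0.147416i
  [+4]  conj(Y_{6,4})(Ω₁) = +0.165231+0.343447i ; Y_{6,4}(Ω₂) = -0.048909+0.085887i ; Δ = -0.037579-0.002606i
  [+5]  conj(Y_{6,5})(Ω₁) = +0.182395-0.030899i ; Y_{6,5}(Ω₂) = +0.089478-0.344145i ; Δ = +0.005687-0.065535i
  [+6]  conj(Y_{6,6})(Ω₁) = +0.005667-0.050031i ; Y_{6,6}(Ω₂) = -0.003551-0.398327i ; Δ = -0.019949-0.002080i
Accumulated sum -0.097762+0.000000i; after 4π/(2l+1) scaling, -0.094502+0.000000i ⇒ P_6 = -0.094502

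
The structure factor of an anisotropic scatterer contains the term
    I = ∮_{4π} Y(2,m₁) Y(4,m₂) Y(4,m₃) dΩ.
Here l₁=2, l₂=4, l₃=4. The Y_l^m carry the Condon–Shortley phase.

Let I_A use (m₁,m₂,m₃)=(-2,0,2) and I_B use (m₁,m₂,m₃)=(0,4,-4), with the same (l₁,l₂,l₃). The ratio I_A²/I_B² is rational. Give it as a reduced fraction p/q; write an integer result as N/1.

l's match ⇒ only the (l;m) 3-j factors differ between A and B.
A: triangle coeff Δ(2,4,4) = 1/13860; Σ_t [2,2]: t=2:+1/192 = 1/192; (3j)²=3/77 [(2 4 4; -2 0 2)], sign=+1
B: triangle coeff Δ(2,4,4) = 1/13860; Σ_t [2,2]: t=2:+1/2880 = 1/2880; (3j)²=28/495 [(2 4 4; 0 4 -4)], sign=+1
I_A²/I_B² = (3/77)/(28/495) = 135/196

135/196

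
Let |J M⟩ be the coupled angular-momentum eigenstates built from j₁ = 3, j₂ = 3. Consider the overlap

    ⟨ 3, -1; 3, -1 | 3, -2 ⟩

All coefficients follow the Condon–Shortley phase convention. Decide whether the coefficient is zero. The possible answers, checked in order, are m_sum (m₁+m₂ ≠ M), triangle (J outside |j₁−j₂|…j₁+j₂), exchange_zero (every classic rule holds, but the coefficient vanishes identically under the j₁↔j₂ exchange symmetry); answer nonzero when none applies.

exchange_zero

m-sum: m₁+m₂ = -1+(-1) = -2, M = -2  ✓
triangle: |j₁−j₂| = 0 ≤ J = 3 ≤ j₁+j₂ = 6  ✓
exchange: j₁=j₂ and m₁=m₂, and (−1)^(j₁+j₂−J) = (−1)^3 = −1 forces ⟨j₁m₁;j₂m₂|JM⟩ = −⟨j₂m₂;j₁m₁|JM⟩ = −⟨j₁m₁;j₂m₂|JM⟩ ⇒ the coefficient vanishes identically
Racah sum check: Σ_k collapses to 0 ⇒ CG = 0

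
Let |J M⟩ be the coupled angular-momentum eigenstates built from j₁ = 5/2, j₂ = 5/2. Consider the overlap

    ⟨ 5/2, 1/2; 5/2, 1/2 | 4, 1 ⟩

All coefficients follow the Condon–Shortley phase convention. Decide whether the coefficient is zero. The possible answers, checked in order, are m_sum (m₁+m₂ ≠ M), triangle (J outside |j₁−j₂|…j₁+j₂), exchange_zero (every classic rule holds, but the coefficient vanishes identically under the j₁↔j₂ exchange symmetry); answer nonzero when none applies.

exchange_zero

m-sum: m₁+m₂ = 1/2+1/2 = 1, M = 1  ✓
triangle: |j₁−j₂| = 0 ≤ J = 4 ≤ j₁+j₂ = 5  ✓
exchange: j₁=j₂ and m₁=m₂, and (−1)^(j₁+j₂−J) = (−1)^1 = −1 forces ⟨j₁m₁;j₂m₂|JM⟩ = −⟨j₂m₂;j₁m₁|JM⟩ = −⟨j₁m₁;j₂m₂|JM⟩ ⇒ the coefficient vanishes identically
Racah sum check: Σ_k collapses to 0 ⇒ CG = 0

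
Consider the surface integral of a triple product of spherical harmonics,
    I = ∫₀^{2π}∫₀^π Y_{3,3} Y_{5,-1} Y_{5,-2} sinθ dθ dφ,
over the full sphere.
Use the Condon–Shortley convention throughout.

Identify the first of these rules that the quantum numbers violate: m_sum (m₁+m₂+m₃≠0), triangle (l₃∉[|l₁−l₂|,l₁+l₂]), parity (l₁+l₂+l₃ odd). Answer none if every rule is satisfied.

parity

Σmᵢ = 0  ✓
l₃∈[|l₁−l₂|,l₁+l₂]=[2,8], have l₃=5  ✓
Σlᵢ = 13 ⇒ odd  ✗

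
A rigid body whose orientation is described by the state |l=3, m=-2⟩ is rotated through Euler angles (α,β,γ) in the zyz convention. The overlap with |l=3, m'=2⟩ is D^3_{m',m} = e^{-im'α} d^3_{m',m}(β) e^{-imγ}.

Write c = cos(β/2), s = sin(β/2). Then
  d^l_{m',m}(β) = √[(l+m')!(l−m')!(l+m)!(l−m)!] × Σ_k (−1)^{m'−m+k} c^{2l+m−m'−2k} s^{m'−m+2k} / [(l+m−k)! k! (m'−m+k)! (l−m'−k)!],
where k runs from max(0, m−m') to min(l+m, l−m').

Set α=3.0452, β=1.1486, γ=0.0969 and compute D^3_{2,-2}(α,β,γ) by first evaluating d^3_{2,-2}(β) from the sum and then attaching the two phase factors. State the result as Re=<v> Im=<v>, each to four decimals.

Re=0.2605 Im=0.1060

D^3_{2,-2}(3.0452,1.1486,0.0969) = e^{-i·2·3.0452}·d^3_{2,-2}(1.1486)·e^{-i·-2·0.0969}. Compute d first:
Half-angle: c=0.839573, s=0.543247. N=√(120·1·1·120)=120.000000
k: max(0,(-2)−(2))=0 … min(3+(-2),3−(2))=1
  k=0: (−1)^4·120.0000/(24)·0.8396^2·0.5432^4 = +0.306956
  k=1: (−1)^5·120.0000/(120)·0.8396^0·0.5432^6 = -0.025703
d^3_{2,-2}(1.1486) = +0.306956 -0.025703 = +0.281253
D = (+0.981474+0.191593i)·(+0.281253)·(+0.981279+0.192589i) = +0.260497+0.106040i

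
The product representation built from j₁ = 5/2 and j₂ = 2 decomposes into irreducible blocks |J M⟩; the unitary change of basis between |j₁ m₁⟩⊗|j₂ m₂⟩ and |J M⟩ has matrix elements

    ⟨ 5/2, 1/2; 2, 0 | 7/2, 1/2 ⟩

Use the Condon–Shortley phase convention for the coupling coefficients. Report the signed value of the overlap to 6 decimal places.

triangle: 1!·4!·3!/9! = 144/362880
(j±m)!: 3!·2!·2!·2!·4!·3! = 6912
prefactor² = (2J+1)·Δ·N² = 768/35
  k=0: +1/(0!·1!·2!·2!·2!·1!) = 1/8
  k=1: −1/(1!·0!·1!·1!·3!·2!) = -1/12
Σ = 1/24  ⇒  CG² = 768/35·(1/24)² = 4/105
CG = +√(4/105) = +0.195180

+√(4/105) ≈ +0.195180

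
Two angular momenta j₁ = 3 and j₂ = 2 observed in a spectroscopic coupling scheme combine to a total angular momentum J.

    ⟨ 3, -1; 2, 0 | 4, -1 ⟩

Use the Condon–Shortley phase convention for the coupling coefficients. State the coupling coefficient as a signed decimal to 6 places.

√[9·1!5!3!/10! · 2!4!2!2!3!5!] = √(1728/7)
  +(−1)^0/∏(0,1,4,2,1,1)! = 1/48  (running 1/48)
  +(−1)^1/∏(1,0,3,1,2,2)! = -1/24  (running -1/48)
⟨..|..⟩ = √(1728/7)·(-1/48) = -0.327327

−√(3/28) ≈ -0.327327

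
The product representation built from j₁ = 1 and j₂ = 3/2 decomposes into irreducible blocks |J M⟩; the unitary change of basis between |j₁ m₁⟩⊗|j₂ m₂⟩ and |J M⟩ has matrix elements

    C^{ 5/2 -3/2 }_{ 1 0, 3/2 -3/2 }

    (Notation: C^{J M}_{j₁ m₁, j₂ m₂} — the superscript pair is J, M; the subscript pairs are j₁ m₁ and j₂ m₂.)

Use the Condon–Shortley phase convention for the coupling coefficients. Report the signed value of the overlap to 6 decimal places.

triangle: 0!·2!·3!/6! = 12/720
(j±m)!: 1!·1!·0!·3!·1!·4! = 144
prefactor² = (2J+1)·Δ·N² = 72/5
  k=0: +1/(0!·0!·1!·0!·1!·3!) = 1/6
Σ = 1/6  ⇒  CG² = 72/5·(1/6)² = 2/5
CG = +√(2/5) = +0.632456

+√(2/5) = +0.632456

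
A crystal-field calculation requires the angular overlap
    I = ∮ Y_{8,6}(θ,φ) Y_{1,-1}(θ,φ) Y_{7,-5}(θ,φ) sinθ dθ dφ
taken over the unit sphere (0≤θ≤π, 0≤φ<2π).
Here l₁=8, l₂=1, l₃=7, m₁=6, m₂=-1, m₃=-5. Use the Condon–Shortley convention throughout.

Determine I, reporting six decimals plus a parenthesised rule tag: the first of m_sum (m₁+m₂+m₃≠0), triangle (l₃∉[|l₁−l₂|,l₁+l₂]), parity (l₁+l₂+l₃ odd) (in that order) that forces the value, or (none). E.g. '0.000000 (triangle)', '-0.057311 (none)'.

m-sum 0 ✓  L=16 even ✓  7≤7≤9 ✓
Π(2lᵢ+1) = 17×3×15 = 765
triangle coeff Δ(8,1,7) = 1/2040
Σ_t [1,1]: t=1:−1/25401600 = -1/25401600
(3j)²=8/255 [(8 1 7; 0 0 0)], sign=+1
Σ_t [0,0]: t=0:+1/1916006400 = 1/1916006400
(3j)²=91/2040 [(8 1 7; 6 -1 -5)], sign=+1
⇒ 4πI² = 91/85
I = (+1)√(91/85/(4π)) = 0.29188132
No selection rule forces the value: the integral is nonzero (none).

0.291881 (none)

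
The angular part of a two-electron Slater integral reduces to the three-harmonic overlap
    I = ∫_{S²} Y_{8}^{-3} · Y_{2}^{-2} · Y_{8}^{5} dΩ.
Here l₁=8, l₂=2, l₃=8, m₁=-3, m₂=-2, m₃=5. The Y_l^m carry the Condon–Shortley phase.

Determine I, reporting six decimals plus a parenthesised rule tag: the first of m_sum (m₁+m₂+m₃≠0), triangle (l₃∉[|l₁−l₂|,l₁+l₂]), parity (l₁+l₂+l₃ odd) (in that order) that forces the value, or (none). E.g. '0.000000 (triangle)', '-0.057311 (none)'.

0.151411 (none)

m-sum 0 ✓  L=18 even ✓  6≤8≤10 ✓
Π(2lᵢ+1) = 17×5×17 = 1445
triangle coeff Δ(8,2,8) = 1/348840
Σ_t [0,2]: t=0:+1/116121600 t=1:−1/25401600 t=2:+1/116121600 = -1/45158400
(3j)²=24/1615 [(8 2 8; 0 0 0)], sign=-1
Σ_t [0,0]: t=0:+1/958003200 = 1/958003200
(3j)²=13/969 [(8 2 8; -3 -2 5)], sign=-1
⇒ 4πI² = 104/361
I = (+1)√(104/361/(4π)) = 0.15141125
No selection rule forces the value: the integral is nonzero (none).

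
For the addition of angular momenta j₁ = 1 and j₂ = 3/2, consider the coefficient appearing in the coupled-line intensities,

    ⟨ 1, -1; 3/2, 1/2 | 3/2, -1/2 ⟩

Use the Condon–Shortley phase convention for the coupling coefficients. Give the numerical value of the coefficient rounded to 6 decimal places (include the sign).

triangle: 1!*1!*2!/5! = 2/120
(j±m)!: 0!*2!*2!*1!*1!*2! = 8
prefactor² = (2J+1)*Δ*N² = 8/15
  k=1: −1/(1!*0!*1!*1!*0!*1!) = -1
Σ = -1  ⇒  CG² = 8/15*(-1)² = 8/15
CG = −√(8/15) = -0.730297

−√(8/15) ≈ -0.730297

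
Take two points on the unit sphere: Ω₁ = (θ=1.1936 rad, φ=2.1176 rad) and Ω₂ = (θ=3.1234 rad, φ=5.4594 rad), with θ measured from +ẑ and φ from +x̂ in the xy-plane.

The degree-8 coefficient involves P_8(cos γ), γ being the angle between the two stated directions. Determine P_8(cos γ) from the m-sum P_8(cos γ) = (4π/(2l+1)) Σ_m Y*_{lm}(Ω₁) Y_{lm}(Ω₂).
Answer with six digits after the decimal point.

Addition theorem: P_8(cos γ) = (4π/17) Σ_m Y*_{lm}(Ω₁) Y_{lm}(Ω₂), m = −8…8:
  m=-8: Y*=(-0.095385, -0.271410)  Y=(0.000000, 0.000000)  product (-0.000000, -0.000000)
  m=-7: Y*=(-0.288788, 0.352745)  Y=(-0.000000, 0.000000)  product (0.000000, -0.000000)
  m=-6: Y*=(0.249103, 0.034908)  Y=(0.000000, -0.000000)  product (0.000000, -0.000000)
  m=-5: Y*=(0.079583, 0.184327)  Y=(0.000000, 0.000000)  product (-0.000000, 0.000000)
  m=-4: Y*=(0.194456, -0.274456)  Y=(-0.000001, -0.000000)  product (-0.000000, 0.000000)
  m=-3: Y*=(0.049165, 0.003428)  Y=(0.000066, -0.000052)  product (0.000003, -0.000002)
  m=-2: Y*=(-0.153919, -0.297691)  Y=(-0.000262, 0.003400)  product (0.001052, -0.000445)
  m=-1: Y*=(-0.008121, 0.013341)  Y=(-0.060817, -0.065675)  product (0.001370, -0.000278)
  m=+0: Y*=(-0.328983, -0.000000)  Y=(1.156188, 0.000000)  product (-0.380366, -0.000000)
  m=+1: Y*=(0.008121, 0.013341)  Y=(0.060817, -0.065675)  product (0.001370, 0.000278)
  m=+2: Y*=(-0.153919, 0.297691)  Y=(-0.000262, -0.003400)  product (0.001052, 0.000445)
  m=+3: Y*=(-0.049165, 0.003428)  Y=(-0.000066, -0.000052)  product (0.000003, 0.000002)
  m=+4: Y*=(0.194456, 0.274456)  Y=(-0.000001, 0.000000)  product (-0.000000, -0.000000)
  m=+5: Y*=(-0.079583, 0.184327)  Y=(-0.000000, 0.000000)  product (-0.000000, -0.000000)
  m=+6: Y*=(0.249103, -0.034908)  Y=(0.000000, 0.000000)  product (0.000000, 0.000000)
  m=+7: Y*=(0.288788, 0.352745)  Y=(0.000000, 0.000000)  product (0.000000, 0.000000)
  m=+8: Y*=(-0.095385, 0.271410)  Y=(0.000000, -0.000000)  product (-0.000000, 0.000000)
Accumulated sum (-0.375515, 0.000000); after 4π/(2l+1) scaling, (-0.277580, 0.000000) ⇒ P_8 = -0.277580

-0.277580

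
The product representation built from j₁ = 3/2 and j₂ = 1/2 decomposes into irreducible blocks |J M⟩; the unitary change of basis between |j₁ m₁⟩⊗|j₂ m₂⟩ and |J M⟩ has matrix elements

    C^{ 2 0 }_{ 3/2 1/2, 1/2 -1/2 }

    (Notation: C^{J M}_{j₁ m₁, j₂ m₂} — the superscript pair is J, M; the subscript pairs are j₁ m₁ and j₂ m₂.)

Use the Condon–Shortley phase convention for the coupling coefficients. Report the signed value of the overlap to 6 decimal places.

triangle: 0!*3!*1!/5! = 6/120
(j±m)!: 2!*1!*0!*1!*2!*2! = 8
prefactor² = (2J+1)*Δ*N² = 2
  k=0: +1/(0!*0!*1!*0!*2!*1!) = 1/2
Σ = 1/2  ⇒  CG² = 2*(1/2)² = 1/2
CG = +√(1/2) = +0.707107

+√(1/2) ≈ +0.707107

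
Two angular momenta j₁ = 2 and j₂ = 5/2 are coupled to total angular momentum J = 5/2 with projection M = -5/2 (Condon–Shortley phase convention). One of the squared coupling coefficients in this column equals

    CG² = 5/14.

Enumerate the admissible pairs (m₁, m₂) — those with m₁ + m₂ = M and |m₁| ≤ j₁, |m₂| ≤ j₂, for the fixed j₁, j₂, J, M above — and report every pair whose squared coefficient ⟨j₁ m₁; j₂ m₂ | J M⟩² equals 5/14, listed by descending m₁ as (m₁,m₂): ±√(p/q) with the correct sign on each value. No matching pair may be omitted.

(0,-5/2): +√(5/14)

Admissible pairs with m₁+m₂ = M = -5/2: (-2,-1/2), (-1,-3/2), (0,-5/2)
  (m₁,m₂)=(0,-5/2): CG² = 5/14, CG = +√(5/14)   ← matches the target
  (m₁,m₂)=(-1,-3/2): CG² = 3/7, CG = −√(3/7)
  (m₁,m₂)=(-2,-1/2): CG² = 3/14, CG = +√(3/14)
Pairs with CG² = 5/14: (0,-5/2): +√(5/14)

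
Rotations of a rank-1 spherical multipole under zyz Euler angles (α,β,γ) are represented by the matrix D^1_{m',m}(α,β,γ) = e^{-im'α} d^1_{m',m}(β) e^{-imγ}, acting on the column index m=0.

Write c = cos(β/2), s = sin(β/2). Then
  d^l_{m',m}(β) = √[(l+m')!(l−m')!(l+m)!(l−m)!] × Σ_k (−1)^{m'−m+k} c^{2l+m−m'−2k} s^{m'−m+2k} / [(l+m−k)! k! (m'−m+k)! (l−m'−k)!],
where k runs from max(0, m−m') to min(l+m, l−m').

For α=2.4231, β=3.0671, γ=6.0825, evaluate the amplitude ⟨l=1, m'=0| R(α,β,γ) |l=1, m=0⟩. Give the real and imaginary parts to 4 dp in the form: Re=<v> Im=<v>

First d^1_{0,0}(β=3.0671), then the phase factors e^{-i(0)α} and e^{-i(0)γ}:
With c≡cos(β/2)=0.037238 and s≡sin(β/2)=0.999306, N=[1·1·1·1]^{1/2}=1.000000
k: max(0,(0)−(0))=0 … min(1+(0),1−(0))=1
  k=0: (−1)^0·1.0000/(1)·0.0372^2·0.9993^0 = +0.001387
  k=1: (−1)^1·1.0000/(1)·0.0372^0·0.9993^2 = -0.998613
d^1_{0,0}(3.0671) = +0.001387 -0.998613 = -0.997227
Attach z-rotation phases: D = e^{-i(0)(2.4231)}·(-0.997227)·e^{-i(0)(6.0825)} = -0.997227+0.000000i

Re=-0.9972 Im=0.0000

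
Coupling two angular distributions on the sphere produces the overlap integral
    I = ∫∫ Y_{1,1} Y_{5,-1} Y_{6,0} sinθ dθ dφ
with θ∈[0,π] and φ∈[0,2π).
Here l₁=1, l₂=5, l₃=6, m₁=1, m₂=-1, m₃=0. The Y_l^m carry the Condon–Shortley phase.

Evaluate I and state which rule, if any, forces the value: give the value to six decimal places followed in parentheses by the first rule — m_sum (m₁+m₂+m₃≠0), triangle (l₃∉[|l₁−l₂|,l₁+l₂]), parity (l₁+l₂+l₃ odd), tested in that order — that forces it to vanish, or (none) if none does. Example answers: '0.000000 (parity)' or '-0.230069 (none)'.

0.158246 (none)

m-sum 0 ✓  L=12 even ✓  4≤6≤6 ✓
Π(2lᵢ+1) = 3×11×13 = 429
triangle coeff Δ(1,5,6) = 1/858
Σ_t [0,0]: t=0:+1/14400 = 1/14400
(3j)²=6/143 [(1 5 6; 0 0 0)], sign=+1
Σ_t [0,0]: t=0:+1/34560 = 1/34560
(3j)²=5/286 [(1 5 6; 1 -1 0)], sign=+1
⇒ 4πI² = 45/143
I = (+1)√(45/143/(4π)) = 0.15824621
No selection rule forces the value: the integral is nonzero (none).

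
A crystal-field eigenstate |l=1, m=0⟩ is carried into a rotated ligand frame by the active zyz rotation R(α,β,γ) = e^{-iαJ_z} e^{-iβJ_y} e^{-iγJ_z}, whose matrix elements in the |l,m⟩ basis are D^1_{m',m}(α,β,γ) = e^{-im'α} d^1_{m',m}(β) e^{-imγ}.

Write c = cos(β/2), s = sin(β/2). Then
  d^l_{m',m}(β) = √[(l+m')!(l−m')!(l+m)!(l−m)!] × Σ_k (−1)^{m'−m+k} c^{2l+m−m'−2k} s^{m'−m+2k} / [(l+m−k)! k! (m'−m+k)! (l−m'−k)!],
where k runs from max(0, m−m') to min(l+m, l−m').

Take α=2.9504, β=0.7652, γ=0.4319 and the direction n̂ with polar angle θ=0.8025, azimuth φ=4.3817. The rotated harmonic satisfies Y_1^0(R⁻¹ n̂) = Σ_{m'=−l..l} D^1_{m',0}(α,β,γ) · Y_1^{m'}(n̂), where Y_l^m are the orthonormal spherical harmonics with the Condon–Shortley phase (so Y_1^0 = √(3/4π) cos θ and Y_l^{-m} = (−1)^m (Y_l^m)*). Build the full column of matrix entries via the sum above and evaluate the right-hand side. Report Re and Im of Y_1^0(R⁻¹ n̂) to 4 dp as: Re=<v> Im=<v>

Need the full column D^1_{m',0} for m'=−1..1 at α=2.9504, β=0.7652, γ=0.4319.
cos(β/2)=0.927697, sin(β/2)=0.373334
d^1_{-1,0}: single k=1 term ⇒ +0.489800;  D = -0.480875+0.093077i
d^1_{0,0}: k∈[0..1] ⇒ +0.860622 -0.139378 = +0.721244;  D = +0.721244+0.000000i
d^1_{1,0}: single k=0 term ⇒ -0.489800;  D = +0.480875+0.093077i
Y_1^{m'}(θ=0.8025,φ=4.3817) and Σ D·Y over m':
  (-0.4809+0.0931i)·(-0.0807+0.2350i)  (+0.7212+0.0000i)·(+0.3395+0.0000i)  (+0.4809+0.0931i)·(+0.0807+0.2350i)
Y_1^0(R⁻¹ n̂) = +0.278728+0.000000i

Re=0.2787 Im=0.0000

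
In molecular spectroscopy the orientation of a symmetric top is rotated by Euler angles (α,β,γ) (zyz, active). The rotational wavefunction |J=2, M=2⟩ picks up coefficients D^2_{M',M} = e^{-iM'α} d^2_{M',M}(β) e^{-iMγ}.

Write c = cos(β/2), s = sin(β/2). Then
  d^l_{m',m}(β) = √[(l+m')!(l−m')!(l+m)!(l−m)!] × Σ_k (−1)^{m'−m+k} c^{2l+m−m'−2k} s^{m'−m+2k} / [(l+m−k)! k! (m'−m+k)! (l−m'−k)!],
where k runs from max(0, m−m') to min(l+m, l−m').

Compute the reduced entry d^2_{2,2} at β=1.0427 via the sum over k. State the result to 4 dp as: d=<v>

d=0.5654

d^2_{2,2}(β=1.0427) via the finite sum:
With c≡cos(β/2)=0.867148 and s≡sin(β/2)=0.498051, N=[24·1·24·1]^{1/2}=24.000000
Admissible k: 0..0 (factorial args all ≥0)
  k=0: (−1)^0·24.0000/(24)·0.8671^4·0.4981^0 = +0.565421
d^2_{2,2}(1.0427) = +0.565421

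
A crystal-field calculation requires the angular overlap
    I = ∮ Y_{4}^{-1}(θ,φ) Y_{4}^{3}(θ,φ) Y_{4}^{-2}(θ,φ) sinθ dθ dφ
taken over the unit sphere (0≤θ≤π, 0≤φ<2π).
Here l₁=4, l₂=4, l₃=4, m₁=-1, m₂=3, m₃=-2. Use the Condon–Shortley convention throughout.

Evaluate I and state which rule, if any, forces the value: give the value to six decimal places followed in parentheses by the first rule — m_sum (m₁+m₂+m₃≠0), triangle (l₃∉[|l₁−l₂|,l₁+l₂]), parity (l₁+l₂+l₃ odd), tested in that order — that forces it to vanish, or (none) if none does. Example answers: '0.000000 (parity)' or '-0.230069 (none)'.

m-sum 0 ✓  L=12 even ✓  0≤4≤8 ✓
Π(2lᵢ+1) = 9×9×9 = 729
triangle coeff Δ(4,4,4) = 1/450450
Σ_t [0,4]: t=0:+1/13824 t=1:−1/216 t=2:+1/64 t=3:−1/216 t=4:+1/13824 = 5/768
(3j)²=18/1001 [(4 4 4; 0 0 0)], sign=+1
Σ_t [3,4]: t=3:−1/576 t=4:+1/864 = -1/1728
(3j)²=5/1287 [(4 4 4; -1 3 -2)], sign=-1
⇒ 4πI² = 7290/143143
I = (-1)√(7290/143143/(4π)) = -0.06366105
No selection rule forces the value: the integral is nonzero (none).

-0.063661 (none)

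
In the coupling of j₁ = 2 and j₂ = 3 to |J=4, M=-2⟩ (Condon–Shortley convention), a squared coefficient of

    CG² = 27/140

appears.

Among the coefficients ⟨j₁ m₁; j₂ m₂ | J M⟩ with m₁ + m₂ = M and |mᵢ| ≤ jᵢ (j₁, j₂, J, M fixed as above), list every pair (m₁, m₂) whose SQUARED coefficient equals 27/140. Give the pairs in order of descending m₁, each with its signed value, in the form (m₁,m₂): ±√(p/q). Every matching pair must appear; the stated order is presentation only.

(1,-3): +√(27/140)

Admissible pairs with m₁+m₂ = M = -2: (-2,0), (-1,-1), (0,-2), (1,-3)
  (m₁,m₂)=(1,-3): CG² = 27/140, CG = +√(27/140)   ← matches the target
  (m₁,m₂)=(0,-2): CG² = 12/35, CG = +√(12/35)
  (m₁,m₂)=(-1,-1): CG² = 1/28, CG = −√(1/28)
  (m₁,m₂)=(-2,0): CG² = 3/7, CG = −√(3/7)
Pairs with CG² = 27/140: (1,-3): +√(27/140)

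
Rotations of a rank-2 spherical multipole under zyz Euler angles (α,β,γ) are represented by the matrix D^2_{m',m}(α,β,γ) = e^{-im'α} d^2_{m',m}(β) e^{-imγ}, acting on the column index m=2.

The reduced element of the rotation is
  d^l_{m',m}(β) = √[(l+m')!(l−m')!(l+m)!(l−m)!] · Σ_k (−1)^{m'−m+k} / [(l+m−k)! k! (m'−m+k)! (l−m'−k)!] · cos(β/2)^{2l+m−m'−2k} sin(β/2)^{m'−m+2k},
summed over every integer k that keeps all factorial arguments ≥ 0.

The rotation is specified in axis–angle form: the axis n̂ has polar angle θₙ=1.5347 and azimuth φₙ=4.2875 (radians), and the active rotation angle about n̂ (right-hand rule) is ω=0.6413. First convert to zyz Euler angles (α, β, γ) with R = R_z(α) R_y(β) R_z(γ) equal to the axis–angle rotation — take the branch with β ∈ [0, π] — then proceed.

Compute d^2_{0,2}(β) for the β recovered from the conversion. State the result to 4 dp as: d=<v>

Axis–angle → zyz. n̂ = (sinθₙcosφₙ, sinθₙsinφₙ, cosθₙ) = (-0.411951, -0.910491, +0.036088), ω = 0.6413.
R = I cosω + sinω [n̂]ₓ + (1−cosω) n̂n̂ᵀ gives
  R = [+0.835036, +0.052931, -0.547644; +0.096110, +0.966024, +0.239916; +0.541736, -0.252973, +0.801577]
β = atan2(√(R₁₃²+R₂₃²), R₃₃) = 0.640867; α = atan2(R₂₃, R₁₃) mod 2π = 2.728688; γ = atan2(R₃₂, −R₃₁) mod 2π = 3.578466
d^2_{0,2}(β=0.6409) via the finite sum:
Half-angle: c=0.949099, s=0.314978. N=√(2·2·24·1)=9.797959
Admissible k: 2..2 (factorial args all ≥0)
  k=2: (−1)^0·9.7980/(4)·0.9491^2·0.3150^2 = +0.218907
d^2_{0,2}(0.6409) = +0.218907

d=0.2189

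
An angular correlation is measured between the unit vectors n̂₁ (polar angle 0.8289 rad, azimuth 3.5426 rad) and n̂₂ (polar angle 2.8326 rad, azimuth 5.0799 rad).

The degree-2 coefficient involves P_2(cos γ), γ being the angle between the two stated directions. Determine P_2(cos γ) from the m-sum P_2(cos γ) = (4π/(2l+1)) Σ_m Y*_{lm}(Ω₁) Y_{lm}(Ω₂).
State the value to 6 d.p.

0.107086

Addition theorem: P_2(cos γ) = (4π/5) Σ_m Y*_{lm}(Ω₁) Y_{lm}(Ω₂), m = −2…2:
  m=-2: (0.145949, 0.150881) × (-0.026499, 0.023955) = (-0.007482, -0.000502)  (running Σ = (-0.007482, -0.000502))
  m=-1: (-0.354285, -0.150210) × (-0.080412, -0.208860) = (-0.002884, 0.086075)  (running Σ = (-0.010366, 0.085573))
  m=0: (0.116587, -0.000000) × (0.543284, 0.000000) = (0.063340, 0.000000)  (running Σ = (0.052974, 0.085573))
  m=1: (0.354285, -0.150210) × (0.080412, -0.208860) = (-0.002884, -0.086075)  (running Σ = (0.050090, -0.000502))
  m=2: (0.145949, -0.150881) × (-0.026499, -0.023955) = (-0.007482, 0.000502)  (running Σ = (0.042608, 0.000000))
Total Σ_m = (0.042608, 0.000000). Multiply by 2.513274: (0.107086, 0.000000). P_2(cos γ) = 0.107086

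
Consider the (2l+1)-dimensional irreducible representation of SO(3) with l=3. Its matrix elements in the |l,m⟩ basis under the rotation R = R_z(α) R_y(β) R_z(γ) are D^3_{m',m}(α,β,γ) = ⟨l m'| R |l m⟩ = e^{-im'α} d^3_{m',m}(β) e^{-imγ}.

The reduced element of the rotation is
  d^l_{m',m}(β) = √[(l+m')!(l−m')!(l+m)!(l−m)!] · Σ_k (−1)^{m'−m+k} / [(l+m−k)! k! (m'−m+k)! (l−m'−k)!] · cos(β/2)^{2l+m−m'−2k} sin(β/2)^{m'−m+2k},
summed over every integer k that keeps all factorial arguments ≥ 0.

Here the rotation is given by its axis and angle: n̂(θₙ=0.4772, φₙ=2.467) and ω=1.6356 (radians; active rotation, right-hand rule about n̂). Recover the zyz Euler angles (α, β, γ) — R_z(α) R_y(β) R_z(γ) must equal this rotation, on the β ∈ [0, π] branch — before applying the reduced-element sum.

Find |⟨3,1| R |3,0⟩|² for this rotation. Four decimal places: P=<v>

Axis–angle → zyz. n̂ = (sinθₙcosφₙ, sinθₙsinφₙ, cosθₙ) = (-0.358691, +0.286865, +0.888284), ω = 1.6356.
R = I cosω + sinω [n̂]ₓ + (1−cosω) n̂n̂ᵀ gives
  R = [+0.072232, -0.995979, -0.052989; +0.776861, +0.022862, +0.629257; -0.625516, -0.086618, +0.775388]
β = atan2(√(R₁₃²+R₂₃²), R₃₃) = 0.683466; α = atan2(R₂₃, R₁₃) mod 2π = 1.654808; γ = atan2(R₃₂, −R₃₁) mod 2π = 6.145586
D^3_{1,0}(1.6548,0.6835,6.1456) = e^{-i·1·1.6548}·d^3_{1,0}(0.6835)·e^{-i·0·6.1456}. Compute d first:
Half-angle: c=0.942175, s=0.335121. N=√(24·2·6·6)=41.569219
k: max(0,(0)−(1))=0 … min(3+(0),3−(1))=2
  k=0: (−1)^1·41.5692/(12)·0.9422^5·0.3351^1 = -0.861887
  k=1: (−1)^2·41.5692/(4)·0.9422^3·0.3351^3 = +0.327122
  k=2: (−1)^3·41.5692/(12)·0.9422^1·0.3351^5 = -0.013795
d^3_{1,0}(0.6835) = -0.861887 +0.327122 -0.013795 = -0.548560
|D^3_{1,0}|² = |d^3_{1,0}(β)|² = (-0.548560)² = 0.300918 (the z-rotation phases have unit modulus)

P=0.3009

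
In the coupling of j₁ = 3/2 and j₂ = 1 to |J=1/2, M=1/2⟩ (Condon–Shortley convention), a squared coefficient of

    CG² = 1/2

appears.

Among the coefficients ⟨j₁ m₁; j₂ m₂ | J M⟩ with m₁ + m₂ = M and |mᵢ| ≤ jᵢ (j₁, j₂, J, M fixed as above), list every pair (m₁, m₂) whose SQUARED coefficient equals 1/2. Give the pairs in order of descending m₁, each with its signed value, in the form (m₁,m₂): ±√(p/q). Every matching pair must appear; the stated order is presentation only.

Admissible pairs with m₁+m₂ = M = 1/2: (-1/2,1), (1/2,0), (3/2,-1)
  (m₁,m₂)=(3/2,-1): CG² = 1/2, CG = +√(1/2)   ← matches the target
  (m₁,m₂)=(1/2,0): CG² = 1/3, CG = −√(1/3)
  (m₁,m₂)=(-1/2,1): CG² = 1/6, CG = +√(1/6)
Pairs with CG² = 1/2: (3/2,-1): +√(1/2)

(3/2,-1): +√(1/2)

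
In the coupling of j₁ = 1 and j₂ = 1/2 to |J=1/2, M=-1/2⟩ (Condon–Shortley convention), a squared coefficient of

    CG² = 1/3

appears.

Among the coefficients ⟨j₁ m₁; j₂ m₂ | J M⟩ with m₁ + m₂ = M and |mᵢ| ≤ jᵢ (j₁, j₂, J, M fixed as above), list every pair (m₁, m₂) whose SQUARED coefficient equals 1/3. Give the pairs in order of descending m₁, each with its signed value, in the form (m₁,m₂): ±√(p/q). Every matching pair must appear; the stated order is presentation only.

Admissible pairs with m₁+m₂ = M = -1/2: (-1,1/2), (0,-1/2)
  (m₁,m₂)=(0,-1/2): CG² = 1/3, CG = +√(1/3)   ← matches the target
  (m₁,m₂)=(-1,1/2): CG² = 2/3, CG = −√(2/3)
Pairs with CG² = 1/3: (0,-1/2): +√(1/3)

(0,-1/2): +√(1/3)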